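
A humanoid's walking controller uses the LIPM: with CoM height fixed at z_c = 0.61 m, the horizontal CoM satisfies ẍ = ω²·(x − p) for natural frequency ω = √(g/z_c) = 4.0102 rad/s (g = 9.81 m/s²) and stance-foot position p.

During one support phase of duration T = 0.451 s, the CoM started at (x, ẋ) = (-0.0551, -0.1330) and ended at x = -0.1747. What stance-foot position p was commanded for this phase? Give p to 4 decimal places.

ωT = 4.0102·0.451 = 1.808600; cosh(ωT) = 3.132892, sinh(ωT) = 2.969008
x(T) = p + (x₀−p)·cosh(ωT) + (ẋ₀/ω)·sinh(ωT) ⇒ p·(1 − cosh) = x(T) − x₀·cosh − (ẋ₀/ω)·sinh
numerator   = -0.1747 − (-0.0551)·3.132892 − (-0.1330/4.0102)·2.969008 = 0.096391
denominator = 1 − 3.132892 = -2.132892
p = 0.096391 / -2.132892 = -0.0452

p = -0.0452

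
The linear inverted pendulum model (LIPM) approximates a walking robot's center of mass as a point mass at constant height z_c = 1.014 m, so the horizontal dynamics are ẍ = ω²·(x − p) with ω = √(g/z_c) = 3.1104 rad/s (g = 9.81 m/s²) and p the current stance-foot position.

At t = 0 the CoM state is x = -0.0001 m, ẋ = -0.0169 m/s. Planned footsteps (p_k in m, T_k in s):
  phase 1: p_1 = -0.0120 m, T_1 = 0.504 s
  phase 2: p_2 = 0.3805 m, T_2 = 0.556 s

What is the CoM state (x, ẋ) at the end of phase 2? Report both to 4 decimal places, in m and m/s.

x = -0.6729, ẋ = -3.0619

phase 1: p=-0.0120, T=0.504, ωT=1.567642, cosh=2.501931, sinh=2.293395; start (x,ẋ)=(-0.000100, -0.016900) → end (x,ẋ)=(0.005312, 0.042605)
phase 2: p=0.3805, T=0.556, ωT=1.729382, cosh=2.907283, sinh=2.729889; start (x,ẋ)=(0.005312, 0.042605) → end (x,ẋ)=(-0.672885, -3.061874)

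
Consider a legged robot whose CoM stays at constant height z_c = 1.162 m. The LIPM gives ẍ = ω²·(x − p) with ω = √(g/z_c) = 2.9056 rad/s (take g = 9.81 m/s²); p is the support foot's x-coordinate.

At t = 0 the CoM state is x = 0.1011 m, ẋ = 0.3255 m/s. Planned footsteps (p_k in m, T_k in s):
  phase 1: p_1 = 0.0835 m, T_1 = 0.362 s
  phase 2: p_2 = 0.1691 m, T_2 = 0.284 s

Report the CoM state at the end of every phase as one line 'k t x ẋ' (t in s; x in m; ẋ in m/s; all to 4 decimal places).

1 0.3620 0.2526 0.5871
2 0.6460 0.4689 1.0221

phase 1: p=0.0835, T=0.362, ωT=1.051827, cosh=1.606088, sinh=1.256789; start (x,ẋ)=(0.101100, 0.325500) → end (x,ẋ)=(0.252559, 0.587052)
phase 2: p=0.1691, T=0.284, ωT=0.825190, cosh=1.360233, sinh=0.922082; start (x,ẋ)=(0.252559, 0.587052) → end (x,ẋ)=(0.468923, 1.022131)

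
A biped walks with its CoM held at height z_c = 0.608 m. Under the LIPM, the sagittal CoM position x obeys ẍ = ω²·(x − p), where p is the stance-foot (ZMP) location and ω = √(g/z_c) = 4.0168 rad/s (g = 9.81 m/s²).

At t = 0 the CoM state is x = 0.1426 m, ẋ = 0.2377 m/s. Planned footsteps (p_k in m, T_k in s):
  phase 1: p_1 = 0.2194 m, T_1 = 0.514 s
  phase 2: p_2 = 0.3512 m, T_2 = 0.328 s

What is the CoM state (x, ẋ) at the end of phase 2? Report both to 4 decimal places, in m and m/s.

phase 1: p=0.2194, T=0.514, ωT=2.064635, cosh=4.004643, sinh=3.877779; start (x,ẋ)=(0.142600, 0.237700) → end (x,ẋ)=(0.141317, -0.244353)
phase 2: p=0.3512, T=0.328, ωT=1.317510, cosh=2.000957, sinh=1.733156; start (x,ẋ)=(0.141317, -0.244353) → end (x,ẋ)=(-0.174200, -1.950094)

x = -0.1742, ẋ = -1.9501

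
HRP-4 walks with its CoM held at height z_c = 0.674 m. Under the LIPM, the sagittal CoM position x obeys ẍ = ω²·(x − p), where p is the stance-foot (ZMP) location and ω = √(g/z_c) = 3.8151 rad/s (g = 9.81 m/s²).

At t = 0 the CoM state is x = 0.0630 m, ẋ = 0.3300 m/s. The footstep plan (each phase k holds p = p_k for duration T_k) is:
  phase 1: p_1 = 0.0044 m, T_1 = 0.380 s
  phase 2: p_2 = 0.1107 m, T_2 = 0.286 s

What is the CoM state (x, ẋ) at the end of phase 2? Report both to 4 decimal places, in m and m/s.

phase 1: p=0.0044, T=0.380, ωT=1.449738, cosh=2.248315, sinh=2.013683; start (x,ẋ)=(0.063000, 0.330000) → end (x,ẋ)=(0.310332, 1.192133)
phase 2: p=0.1107, T=0.286, ωT=1.091119, cosh=1.656722, sinh=1.320881; start (x,ẋ)=(0.310332, 1.192133) → end (x,ẋ)=(0.854180, 2.981034)

x = 0.8542, ẋ = 2.9810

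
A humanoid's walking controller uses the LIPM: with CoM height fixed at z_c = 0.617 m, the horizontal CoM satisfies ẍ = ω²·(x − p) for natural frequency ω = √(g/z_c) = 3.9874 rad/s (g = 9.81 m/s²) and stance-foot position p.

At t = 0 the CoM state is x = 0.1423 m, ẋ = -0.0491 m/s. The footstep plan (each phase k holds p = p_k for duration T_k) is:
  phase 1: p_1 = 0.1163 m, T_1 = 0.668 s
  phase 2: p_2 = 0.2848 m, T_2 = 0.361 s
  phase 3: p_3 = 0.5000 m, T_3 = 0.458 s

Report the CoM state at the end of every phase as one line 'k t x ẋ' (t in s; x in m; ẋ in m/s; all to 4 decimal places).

1 0.6680 0.2158 0.3862
2 1.0290 0.3239 0.3127
3 1.4870 0.1763 -1.1275

phase 1: p=0.1163, T=0.668, ωT=2.663583, cosh=7.208653, sinh=7.138955; start (x,ẋ)=(0.142300, -0.049100) → end (x,ẋ)=(0.215817, 0.386168)
phase 2: p=0.2848, T=0.361, ωT=1.439451, cosh=2.227719, sinh=1.990662; start (x,ẋ)=(0.215817, 0.386168) → end (x,ẋ)=(0.323916, 0.312719)
phase 3: p=0.5000, T=0.458, ωT=1.826229, cosh=3.185722, sinh=3.024702; start (x,ẋ)=(0.323916, 0.312719) → end (x,ẋ)=(0.176262, -1.127462)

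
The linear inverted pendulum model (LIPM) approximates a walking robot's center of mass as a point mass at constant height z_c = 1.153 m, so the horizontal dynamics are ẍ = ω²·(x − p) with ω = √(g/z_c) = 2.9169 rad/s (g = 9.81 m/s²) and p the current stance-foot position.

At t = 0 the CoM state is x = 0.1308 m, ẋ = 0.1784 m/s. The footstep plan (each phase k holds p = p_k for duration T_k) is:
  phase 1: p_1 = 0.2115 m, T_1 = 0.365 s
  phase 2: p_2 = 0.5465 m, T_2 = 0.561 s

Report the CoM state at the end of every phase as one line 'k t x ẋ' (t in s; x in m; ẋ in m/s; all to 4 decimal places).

1 0.3650 0.1587 -0.0113
2 0.9260 -0.4968 -2.8251

phase 1: p=0.2115, T=0.365, ωT=1.064669, cosh=1.622360, sinh=1.277518; start (x,ẋ)=(0.130800, 0.178400) → end (x,ẋ)=(0.158710, -0.011291)
phase 2: p=0.5465, T=0.561, ωT=1.636381, cosh=2.665615, sinh=2.470931; start (x,ẋ)=(0.158710, -0.011291) → end (x,ẋ)=(-0.496764, -2.825081)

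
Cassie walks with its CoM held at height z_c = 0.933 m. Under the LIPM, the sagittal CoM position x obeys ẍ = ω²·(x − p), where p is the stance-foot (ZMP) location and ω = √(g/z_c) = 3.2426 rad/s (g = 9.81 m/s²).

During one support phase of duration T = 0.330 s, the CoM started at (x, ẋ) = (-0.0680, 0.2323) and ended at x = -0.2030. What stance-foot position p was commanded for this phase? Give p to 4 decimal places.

p = 0.2930

ωT = 3.2426·0.330 = 1.070058; cosh(ωT) = 1.629269, sinh(ωT) = 1.286280
x(T) = p + (x₀−p)·cosh(ωT) + (ẋ₀/ω)·sinh(ωT) ⇒ p·(1 − cosh) = x(T) − x₀·cosh − (ẋ₀/ω)·sinh
numerator   = -0.2030 − (-0.0680)·1.629269 − (0.2323/3.2426)·1.286280 = -0.184359
denominator = 1 − 1.629269 = -0.629269
p = -0.184359 / -0.629269 = 0.2930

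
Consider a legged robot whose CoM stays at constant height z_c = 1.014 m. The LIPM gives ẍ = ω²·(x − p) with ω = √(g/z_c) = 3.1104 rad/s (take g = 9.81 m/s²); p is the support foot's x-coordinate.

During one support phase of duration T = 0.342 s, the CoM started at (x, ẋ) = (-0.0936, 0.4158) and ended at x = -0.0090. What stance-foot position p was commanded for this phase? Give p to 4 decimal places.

ωT = 3.1104·0.342 = 1.063757; cosh(ωT) = 1.621196, sinh(ωT) = 1.276039
x(T) = p + (x₀−p)·cosh(ωT) + (ẋ₀/ω)·sinh(ωT) ⇒ p·(1 − cosh) = x(T) − x₀·cosh − (ẋ₀/ω)·sinh
numerator   = -0.0090 − (-0.0936)·1.621196 − (0.4158/3.1104)·1.276039 = -0.027838
denominator = 1 − 1.621196 = -0.621196
p = -0.027838 / -0.621196 = 0.0448

p = 0.0448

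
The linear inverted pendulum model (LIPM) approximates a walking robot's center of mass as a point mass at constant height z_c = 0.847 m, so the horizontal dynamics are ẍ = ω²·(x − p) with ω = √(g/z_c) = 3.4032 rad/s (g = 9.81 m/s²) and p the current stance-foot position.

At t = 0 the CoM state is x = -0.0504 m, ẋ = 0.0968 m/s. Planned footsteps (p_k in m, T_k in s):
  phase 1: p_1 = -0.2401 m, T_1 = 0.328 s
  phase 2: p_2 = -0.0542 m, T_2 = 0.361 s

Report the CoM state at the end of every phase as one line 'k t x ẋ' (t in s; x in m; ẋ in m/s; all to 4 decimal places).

phase 1: p=-0.2401, T=0.328, ωT=1.116250, cosh=1.690444, sinh=1.362938; start (x,ẋ)=(-0.050400, 0.096800) → end (x,ẋ)=(0.119344, 1.043530)
phase 2: p=-0.0542, T=0.361, ωT=1.228555, cosh=1.854503, sinh=1.561787; start (x,ẋ)=(0.119344, 1.043530) → end (x,ẋ)=(0.746532, 2.857630)

1 0.3280 0.1193 1.0435
2 0.6890 0.7465 2.8576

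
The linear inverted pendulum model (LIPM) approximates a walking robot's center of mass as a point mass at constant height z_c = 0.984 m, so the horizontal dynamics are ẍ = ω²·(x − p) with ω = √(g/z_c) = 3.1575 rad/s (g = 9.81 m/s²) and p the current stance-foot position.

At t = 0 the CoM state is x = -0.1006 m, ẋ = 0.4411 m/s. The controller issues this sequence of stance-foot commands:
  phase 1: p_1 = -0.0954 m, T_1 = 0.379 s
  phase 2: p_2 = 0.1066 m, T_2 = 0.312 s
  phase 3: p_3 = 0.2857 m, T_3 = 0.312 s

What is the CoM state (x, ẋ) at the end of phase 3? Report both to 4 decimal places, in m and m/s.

x = 0.8671, ẋ = 2.1550

phase 1: p=-0.0954, T=0.379, ωT=1.196693, cosh=1.805673, sinh=1.503481; start (x,ẋ)=(-0.100600, 0.441100) → end (x,ẋ)=(0.105245, 0.771797)
phase 2: p=0.1066, T=0.312, ωT=0.985140, cosh=1.525787, sinh=1.152400; start (x,ẋ)=(0.105245, 0.771797) → end (x,ẋ)=(0.386218, 1.172668)
phase 3: p=0.2857, T=0.312, ωT=0.985140, cosh=1.525787, sinh=1.152400; start (x,ẋ)=(0.386218, 1.172668) → end (x,ẋ)=(0.867060, 2.154996)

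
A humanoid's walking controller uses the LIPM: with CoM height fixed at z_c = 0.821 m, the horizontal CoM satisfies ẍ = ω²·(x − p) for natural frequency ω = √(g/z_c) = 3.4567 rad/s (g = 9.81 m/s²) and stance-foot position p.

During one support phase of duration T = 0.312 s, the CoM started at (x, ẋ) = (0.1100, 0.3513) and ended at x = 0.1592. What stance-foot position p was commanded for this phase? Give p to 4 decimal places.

p = 0.2395

ωT = 3.4567·0.312 = 1.078490; cosh(ωT) = 1.640173, sinh(ωT) = 1.300065
x(T) = p + (x₀−p)·cosh(ωT) + (ẋ₀/ω)·sinh(ωT) ⇒ p·(1 − cosh) = x(T) − x₀·cosh − (ẋ₀/ω)·sinh
numerator   = 0.1592 − (0.1100)·1.640173 − (0.3513/3.4567)·1.300065 = -0.153343
denominator = 1 − 1.640173 = -0.640173
p = -0.153343 / -0.640173 = 0.2395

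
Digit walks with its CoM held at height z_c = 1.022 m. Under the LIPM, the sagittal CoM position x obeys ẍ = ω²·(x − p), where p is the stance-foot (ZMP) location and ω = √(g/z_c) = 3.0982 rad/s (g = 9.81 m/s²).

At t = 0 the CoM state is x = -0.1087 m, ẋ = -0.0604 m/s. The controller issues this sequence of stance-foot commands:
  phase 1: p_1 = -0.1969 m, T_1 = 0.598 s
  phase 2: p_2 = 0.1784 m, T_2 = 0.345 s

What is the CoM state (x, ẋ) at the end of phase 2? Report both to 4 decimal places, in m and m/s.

x = 0.2084, ẋ = 0.4741

phase 1: p=-0.1969, T=0.598, ωT=1.852724, cosh=3.266987, sinh=3.110178; start (x,ẋ)=(-0.108700, -0.060400) → end (x,ẋ)=(0.030615, 0.652565)
phase 2: p=0.1784, T=0.345, ωT=1.068879, cosh=1.627753, sinh=1.284360; start (x,ẋ)=(0.030615, 0.652565) → end (x,ẋ)=(0.208363, 0.474147)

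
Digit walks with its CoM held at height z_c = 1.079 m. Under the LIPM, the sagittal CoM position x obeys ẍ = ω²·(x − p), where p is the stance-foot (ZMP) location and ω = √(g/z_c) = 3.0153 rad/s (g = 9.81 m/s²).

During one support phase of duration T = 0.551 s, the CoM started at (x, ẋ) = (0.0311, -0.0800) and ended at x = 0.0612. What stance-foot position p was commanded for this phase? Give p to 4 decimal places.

ωT = 3.0153·0.551 = 1.661430; cosh(ωT) = 2.728353, sinh(ωT) = 2.538486
x(T) = p + (x₀−p)·cosh(ωT) + (ẋ₀/ω)·sinh(ωT) ⇒ p·(1 − cosh) = x(T) − x₀·cosh − (ẋ₀/ω)·sinh
numerator   = 0.0612 − (0.0311)·2.728353 − (-0.0800/3.0153)·2.538486 = 0.043698
denominator = 1 − 2.728353 = -1.728353
p = 0.043698 / -1.728353 = -0.0253

p = -0.0253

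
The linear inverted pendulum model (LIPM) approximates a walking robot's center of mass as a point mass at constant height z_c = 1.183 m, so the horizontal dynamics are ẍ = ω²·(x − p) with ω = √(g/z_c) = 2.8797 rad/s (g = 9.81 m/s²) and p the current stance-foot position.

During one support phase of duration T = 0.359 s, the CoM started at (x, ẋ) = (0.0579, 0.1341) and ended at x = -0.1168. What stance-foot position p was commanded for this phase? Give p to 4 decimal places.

p = 0.4552

ωT = 2.8797·0.359 = 1.033812; cosh(ωT) = 1.583707, sinh(ωT) = 1.228058
x(T) = p + (x₀−p)·cosh(ωT) + (ẋ₀/ω)·sinh(ωT) ⇒ p·(1 − cosh) = x(T) − x₀·cosh − (ẋ₀/ω)·sinh
numerator   = -0.1168 − (0.0579)·1.583707 − (0.1341/2.8797)·1.228058 = -0.265684
denominator = 1 − 1.583707 = -0.583707
p = -0.265684 / -0.583707 = 0.4552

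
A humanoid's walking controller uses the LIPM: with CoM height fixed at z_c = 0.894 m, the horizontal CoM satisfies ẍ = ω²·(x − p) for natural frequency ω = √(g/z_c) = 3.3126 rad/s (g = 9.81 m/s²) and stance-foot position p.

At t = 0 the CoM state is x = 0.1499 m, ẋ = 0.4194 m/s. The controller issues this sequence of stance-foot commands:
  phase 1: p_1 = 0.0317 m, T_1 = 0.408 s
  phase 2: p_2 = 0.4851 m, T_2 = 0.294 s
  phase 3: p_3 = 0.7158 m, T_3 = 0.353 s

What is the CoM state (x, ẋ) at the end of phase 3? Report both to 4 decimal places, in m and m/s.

phase 1: p=0.0317, T=0.408, ωT=1.351541, cosh=2.061107, sinh=1.802266; start (x,ẋ)=(0.149900, 0.419400) → end (x,ẋ)=(0.503503, 1.570105)
phase 2: p=0.4851, T=0.294, ωT=0.973904, cosh=1.512935, sinh=1.135329; start (x,ẋ)=(0.503503, 1.570105) → end (x,ẋ)=(1.051066, 2.444679)
phase 3: p=0.7158, T=0.353, ωT=1.169348, cosh=1.765231, sinh=1.454661; start (x,ẋ)=(1.051066, 2.444679) → end (x,ẋ)=(2.381153, 5.930971)

x = 2.3812, ẋ = 5.9310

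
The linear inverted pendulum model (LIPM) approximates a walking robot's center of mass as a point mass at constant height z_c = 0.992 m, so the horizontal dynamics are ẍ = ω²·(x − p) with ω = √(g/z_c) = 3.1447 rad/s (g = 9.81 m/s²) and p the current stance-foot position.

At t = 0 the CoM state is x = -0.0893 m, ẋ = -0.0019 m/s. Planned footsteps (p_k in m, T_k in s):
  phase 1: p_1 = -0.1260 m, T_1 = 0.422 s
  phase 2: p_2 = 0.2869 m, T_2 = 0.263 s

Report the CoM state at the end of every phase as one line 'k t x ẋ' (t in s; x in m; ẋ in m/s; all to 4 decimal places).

phase 1: p=-0.1260, T=0.422, ωT=1.327063, cosh=2.017606, sinh=1.752351; start (x,ẋ)=(-0.089300, -0.001900) → end (x,ẋ)=(-0.053013, 0.198406)
phase 2: p=0.2869, T=0.263, ωT=0.827056, cosh=1.361956, sinh=0.924621; start (x,ẋ)=(-0.053013, 0.198406) → end (x,ẋ)=(-0.117710, -0.718129)

1 0.4220 -0.0530 0.1984
2 0.6850 -0.1177 -0.7181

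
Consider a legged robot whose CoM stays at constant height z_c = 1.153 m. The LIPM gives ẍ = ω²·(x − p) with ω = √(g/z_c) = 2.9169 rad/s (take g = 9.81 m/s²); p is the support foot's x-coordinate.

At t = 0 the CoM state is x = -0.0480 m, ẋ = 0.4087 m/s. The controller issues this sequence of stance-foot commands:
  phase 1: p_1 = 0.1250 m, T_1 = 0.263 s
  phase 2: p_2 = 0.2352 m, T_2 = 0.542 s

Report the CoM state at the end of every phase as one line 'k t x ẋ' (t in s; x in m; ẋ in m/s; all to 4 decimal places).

phase 1: p=0.1250, T=0.263, ωT=0.767145, cosh=1.308973, sinh=0.844636; start (x,ẋ)=(-0.048000, 0.408700) → end (x,ẋ)=(0.016893, 0.108754)
phase 2: p=0.2352, T=0.542, ωT=1.580960, cosh=2.532698, sinh=2.326920; start (x,ẋ)=(0.016893, 0.108754) → end (x,ẋ)=(-0.230947, -1.206292)

1 0.2630 0.0169 0.1088
2 0.8050 -0.2309 -1.2063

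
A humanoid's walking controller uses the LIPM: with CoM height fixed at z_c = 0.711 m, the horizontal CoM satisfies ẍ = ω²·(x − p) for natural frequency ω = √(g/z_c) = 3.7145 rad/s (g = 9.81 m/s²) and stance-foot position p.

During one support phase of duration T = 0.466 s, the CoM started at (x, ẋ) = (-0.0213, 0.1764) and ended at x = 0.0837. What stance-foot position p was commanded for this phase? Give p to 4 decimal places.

p = -0.0083

ωT = 3.7145·0.466 = 1.730957; cosh(ωT) = 2.911585, sinh(ωT) = 2.734470
x(T) = p + (x₀−p)·cosh(ωT) + (ẋ₀/ω)·sinh(ωT) ⇒ p·(1 − cosh) = x(T) − x₀·cosh − (ẋ₀/ω)·sinh
numerator   = 0.0837 − (-0.0213)·2.911585 − (0.1764/3.7145)·2.734470 = 0.015858
denominator = 1 − 2.911585 = -1.911585
p = 0.015858 / -1.911585 = -0.0083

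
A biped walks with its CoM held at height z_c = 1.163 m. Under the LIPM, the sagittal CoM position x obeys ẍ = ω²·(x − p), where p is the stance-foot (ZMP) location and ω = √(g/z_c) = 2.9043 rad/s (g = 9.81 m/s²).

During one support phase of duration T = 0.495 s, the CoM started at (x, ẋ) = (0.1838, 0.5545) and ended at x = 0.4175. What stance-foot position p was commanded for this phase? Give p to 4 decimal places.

p = 0.3027

ωT = 2.9043·0.495 = 1.437628; cosh(ωT) = 2.224094, sinh(ωT) = 1.986604
x(T) = p + (x₀−p)·cosh(ωT) + (ẋ₀/ω)·sinh(ωT) ⇒ p·(1 − cosh) = x(T) − x₀·cosh − (ẋ₀/ω)·sinh
numerator   = 0.4175 − (0.1838)·2.224094 − (0.5545/2.9043)·1.986604 = -0.370579
denominator = 1 − 2.224094 = -1.224094
p = -0.370579 / -1.224094 = 0.3027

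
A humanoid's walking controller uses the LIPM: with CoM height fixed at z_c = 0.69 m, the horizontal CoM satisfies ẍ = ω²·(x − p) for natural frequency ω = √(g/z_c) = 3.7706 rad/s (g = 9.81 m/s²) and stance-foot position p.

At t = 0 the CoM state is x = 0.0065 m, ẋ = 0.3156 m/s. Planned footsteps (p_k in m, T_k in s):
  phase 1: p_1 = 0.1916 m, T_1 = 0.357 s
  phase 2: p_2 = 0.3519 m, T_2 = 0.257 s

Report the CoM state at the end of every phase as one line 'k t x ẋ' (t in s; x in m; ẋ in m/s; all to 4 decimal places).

1 0.3570 -0.0382 -0.6027
2 0.6140 -0.4164 -2.5676

phase 1: p=0.1916, T=0.357, ωT=1.346104, cosh=2.051340, sinh=1.791087; start (x,ẋ)=(0.006500, 0.315600) → end (x,ẋ)=(-0.038189, -0.602665)
phase 2: p=0.3519, T=0.257, ωT=0.969044, cosh=1.507435, sinh=1.127989; start (x,ẋ)=(-0.038189, -0.602665) → end (x,ẋ)=(-0.416423, -2.567602)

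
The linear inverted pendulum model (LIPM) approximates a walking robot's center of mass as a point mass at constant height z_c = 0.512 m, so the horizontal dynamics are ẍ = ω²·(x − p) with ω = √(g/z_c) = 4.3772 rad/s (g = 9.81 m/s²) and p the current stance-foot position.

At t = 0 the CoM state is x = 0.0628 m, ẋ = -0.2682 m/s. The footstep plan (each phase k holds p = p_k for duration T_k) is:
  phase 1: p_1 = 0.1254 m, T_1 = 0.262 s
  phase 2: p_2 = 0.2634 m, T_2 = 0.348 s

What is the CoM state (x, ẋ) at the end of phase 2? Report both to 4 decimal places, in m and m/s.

phase 1: p=0.1254, T=0.262, ωT=1.146826, cosh=1.732915, sinh=1.415271; start (x,ẋ)=(0.062800, -0.268200) → end (x,ẋ)=(-0.069797, -0.852570)
phase 2: p=0.2634, T=0.348, ωT=1.523266, cosh=2.402590, sinh=2.184591; start (x,ẋ)=(-0.069797, -0.852570) → end (x,ẋ)=(-0.962640, -5.234536)

x = -0.9626, ẋ = -5.2345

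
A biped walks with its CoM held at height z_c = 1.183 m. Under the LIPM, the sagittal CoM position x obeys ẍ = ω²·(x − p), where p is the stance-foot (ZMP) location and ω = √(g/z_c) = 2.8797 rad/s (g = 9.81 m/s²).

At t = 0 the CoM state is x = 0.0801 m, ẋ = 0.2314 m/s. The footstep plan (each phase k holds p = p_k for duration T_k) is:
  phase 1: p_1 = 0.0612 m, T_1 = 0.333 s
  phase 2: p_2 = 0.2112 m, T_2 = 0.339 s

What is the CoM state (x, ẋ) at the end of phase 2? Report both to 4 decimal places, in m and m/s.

x = 0.3231, ẋ = 0.5105

phase 1: p=0.0612, T=0.333, ωT=0.958940, cosh=1.496114, sinh=1.112815; start (x,ẋ)=(0.080100, 0.231400) → end (x,ẋ)=(0.178898, 0.406767)
phase 2: p=0.2112, T=0.339, ωT=0.976218, cosh=1.515566, sinh=1.138833; start (x,ẋ)=(0.178898, 0.406767) → end (x,ẋ)=(0.323107, 0.510547)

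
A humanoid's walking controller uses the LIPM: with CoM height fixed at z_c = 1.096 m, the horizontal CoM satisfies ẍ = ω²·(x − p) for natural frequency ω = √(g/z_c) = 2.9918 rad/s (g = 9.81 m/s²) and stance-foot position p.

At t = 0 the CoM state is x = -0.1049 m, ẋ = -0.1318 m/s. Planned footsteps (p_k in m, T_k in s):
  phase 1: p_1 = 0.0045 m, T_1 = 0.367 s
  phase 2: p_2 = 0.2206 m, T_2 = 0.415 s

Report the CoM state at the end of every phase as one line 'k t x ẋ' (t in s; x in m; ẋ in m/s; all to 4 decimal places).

1 0.3670 -0.2364 -0.6556
2 0.7820 -0.9839 -3.3981

phase 1: p=0.0045, T=0.367, ωT=1.097991, cosh=1.665838, sinh=1.332297; start (x,ẋ)=(-0.104900, -0.131800) → end (x,ẋ)=(-0.236435, -0.655622)
phase 2: p=0.2206, T=0.415, ωT=1.241597, cosh=1.875029, sinh=1.586107; start (x,ẋ)=(-0.236435, -0.655622) → end (x,ẋ)=(-0.983934, -3.398088)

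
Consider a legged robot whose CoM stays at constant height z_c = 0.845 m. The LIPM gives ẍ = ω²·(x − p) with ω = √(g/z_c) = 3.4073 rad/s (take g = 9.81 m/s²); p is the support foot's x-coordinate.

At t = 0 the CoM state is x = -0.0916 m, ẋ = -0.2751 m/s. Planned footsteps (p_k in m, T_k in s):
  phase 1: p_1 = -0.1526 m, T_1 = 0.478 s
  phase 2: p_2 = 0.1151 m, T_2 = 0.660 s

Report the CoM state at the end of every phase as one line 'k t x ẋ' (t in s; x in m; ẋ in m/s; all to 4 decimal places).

1 0.4780 -0.1890 -0.2188
2 1.1380 -1.6427 -5.9031

phase 1: p=-0.1526, T=0.478, ωT=1.628689, cosh=2.646688, sinh=2.450502; start (x,ẋ)=(-0.091600, -0.275100) → end (x,ẋ)=(-0.189002, -0.218779)
phase 2: p=0.1151, T=0.660, ωT=2.248818, cosh=4.791026, sinh=4.685502; start (x,ẋ)=(-0.189002, -0.218779) → end (x,ẋ)=(-1.642709, -5.903130)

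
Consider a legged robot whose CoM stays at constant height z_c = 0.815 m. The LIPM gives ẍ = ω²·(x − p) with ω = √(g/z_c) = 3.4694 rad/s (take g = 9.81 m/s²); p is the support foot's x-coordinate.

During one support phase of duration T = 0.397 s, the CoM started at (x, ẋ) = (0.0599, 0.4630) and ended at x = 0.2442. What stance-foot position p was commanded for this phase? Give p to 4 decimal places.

ωT = 3.4694·0.397 = 1.377352; cosh(ωT) = 2.108317, sinh(ωT) = 1.856072
x(T) = p + (x₀−p)·cosh(ωT) + (ẋ₀/ω)·sinh(ωT) ⇒ p·(1 − cosh) = x(T) − x₀·cosh − (ẋ₀/ω)·sinh
numerator   = 0.2442 − (0.0599)·2.108317 − (0.4630/3.4694)·1.856072 = -0.129786
denominator = 1 − 2.108317 = -1.108317
p = -0.129786 / -1.108317 = 0.1171

p = 0.1171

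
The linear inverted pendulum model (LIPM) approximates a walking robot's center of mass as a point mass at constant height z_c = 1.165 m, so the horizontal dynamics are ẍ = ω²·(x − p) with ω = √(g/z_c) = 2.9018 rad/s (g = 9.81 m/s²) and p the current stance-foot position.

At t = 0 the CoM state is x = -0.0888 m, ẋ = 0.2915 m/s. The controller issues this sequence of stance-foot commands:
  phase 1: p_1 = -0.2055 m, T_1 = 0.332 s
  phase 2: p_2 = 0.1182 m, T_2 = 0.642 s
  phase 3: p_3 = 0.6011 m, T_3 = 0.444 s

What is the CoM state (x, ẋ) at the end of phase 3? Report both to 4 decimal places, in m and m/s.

phase 1: p=-0.2055, T=0.332, ωT=0.963398, cosh=1.501090, sinh=1.119495; start (x,ẋ)=(-0.088800, 0.291500) → end (x,ẋ)=(0.082136, 0.816674)
phase 2: p=0.1182, T=0.642, ωT=1.862956, cosh=3.298982, sinh=3.143769; start (x,ẋ)=(0.082136, 0.816674) → end (x,ẋ)=(0.883998, 2.365194)
phase 3: p=0.6011, T=0.444, ωT=1.288399, cosh=1.951344, sinh=1.675632; start (x,ẋ)=(0.883998, 2.365194) → end (x,ẋ)=(2.518902, 5.990855)

x = 2.5189, ẋ = 5.9909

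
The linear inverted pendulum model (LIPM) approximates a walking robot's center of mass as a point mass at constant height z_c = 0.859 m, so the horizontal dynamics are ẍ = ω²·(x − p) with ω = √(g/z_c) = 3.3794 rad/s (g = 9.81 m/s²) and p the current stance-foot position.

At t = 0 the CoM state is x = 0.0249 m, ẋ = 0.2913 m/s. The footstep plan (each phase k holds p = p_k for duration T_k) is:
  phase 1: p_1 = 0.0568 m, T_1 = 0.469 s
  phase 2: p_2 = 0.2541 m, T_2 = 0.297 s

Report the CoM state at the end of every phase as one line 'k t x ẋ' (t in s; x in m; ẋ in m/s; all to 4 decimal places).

1 0.4690 0.1772 0.4885
2 0.7660 0.3058 0.4489

phase 1: p=0.0568, T=0.469, ωT=1.584939, cosh=2.541976, sinh=2.337016; start (x,ẋ)=(0.024900, 0.291300) → end (x,ẋ)=(0.177159, 0.488541)
phase 2: p=0.2541, T=0.297, ωT=1.003682, cosh=1.547418, sinh=1.180890; start (x,ẋ)=(0.177159, 0.488541) → end (x,ẋ)=(0.305754, 0.448927)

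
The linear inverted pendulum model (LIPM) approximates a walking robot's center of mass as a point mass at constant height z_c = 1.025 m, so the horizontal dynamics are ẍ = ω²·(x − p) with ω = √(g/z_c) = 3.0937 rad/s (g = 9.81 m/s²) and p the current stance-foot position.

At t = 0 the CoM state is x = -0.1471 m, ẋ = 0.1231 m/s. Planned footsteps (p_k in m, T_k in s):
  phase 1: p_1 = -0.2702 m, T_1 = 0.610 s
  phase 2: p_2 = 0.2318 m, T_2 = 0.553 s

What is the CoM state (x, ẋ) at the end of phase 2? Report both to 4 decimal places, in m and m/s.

x = 1.7734, ẋ = 5.0428

phase 1: p=-0.2702, T=0.610, ωT=1.887157, cosh=3.376039, sinh=3.224537; start (x,ẋ)=(-0.147100, 0.123100) → end (x,ẋ)=(0.273697, 1.643605)
phase 2: p=0.2318, T=0.553, ωT=1.710816, cosh=2.857097, sinh=2.676379; start (x,ẋ)=(0.273697, 1.643605) → end (x,ẋ)=(1.773395, 5.042839)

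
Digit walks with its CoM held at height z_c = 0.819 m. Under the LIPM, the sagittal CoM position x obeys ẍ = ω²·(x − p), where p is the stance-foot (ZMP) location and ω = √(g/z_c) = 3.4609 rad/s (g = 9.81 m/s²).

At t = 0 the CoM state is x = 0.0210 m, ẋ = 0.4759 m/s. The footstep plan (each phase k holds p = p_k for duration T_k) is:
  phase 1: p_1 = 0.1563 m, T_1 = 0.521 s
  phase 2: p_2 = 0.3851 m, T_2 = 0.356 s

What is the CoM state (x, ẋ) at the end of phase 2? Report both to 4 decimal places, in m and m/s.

x = -0.0241, ẋ = -1.1397

phase 1: p=0.1563, T=0.521, ωT=1.803129, cosh=3.116694, sinh=2.951912; start (x,ẋ)=(0.021000, 0.475900) → end (x,ẋ)=(0.140522, 0.100973)
phase 2: p=0.3851, T=0.356, ωT=1.232080, cosh=1.860020, sinh=1.568335; start (x,ẋ)=(0.140522, 0.100973) → end (x,ẋ)=(-0.024064, -1.139723)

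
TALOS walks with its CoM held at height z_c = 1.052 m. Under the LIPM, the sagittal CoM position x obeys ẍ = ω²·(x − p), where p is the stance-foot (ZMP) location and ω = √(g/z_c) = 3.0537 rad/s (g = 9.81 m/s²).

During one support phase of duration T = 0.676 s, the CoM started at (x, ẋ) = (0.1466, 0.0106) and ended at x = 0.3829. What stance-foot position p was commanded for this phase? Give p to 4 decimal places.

p = 0.0724

ωT = 3.0537·0.676 = 2.064301; cosh(ωT) = 4.003348, sinh(ωT) = 3.876441
x(T) = p + (x₀−p)·cosh(ωT) + (ẋ₀/ω)·sinh(ωT) ⇒ p·(1 − cosh) = x(T) − x₀·cosh − (ẋ₀/ω)·sinh
numerator   = 0.3829 − (0.1466)·4.003348 − (0.0106/3.0537)·3.876441 = -0.217447
denominator = 1 − 4.003348 = -3.003348
p = -0.217447 / -3.003348 = 0.0724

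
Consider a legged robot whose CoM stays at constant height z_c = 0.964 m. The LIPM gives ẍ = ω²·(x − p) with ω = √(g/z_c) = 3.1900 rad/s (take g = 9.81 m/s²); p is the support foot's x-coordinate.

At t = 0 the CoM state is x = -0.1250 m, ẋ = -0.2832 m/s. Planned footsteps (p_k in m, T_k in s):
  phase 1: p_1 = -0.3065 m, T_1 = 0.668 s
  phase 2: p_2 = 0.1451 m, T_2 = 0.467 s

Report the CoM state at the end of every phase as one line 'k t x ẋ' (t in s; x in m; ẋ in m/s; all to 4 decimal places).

1 0.6680 0.1000 1.1945
2 1.1350 0.8283 2.4812

phase 1: p=-0.3065, T=0.668, ωT=2.130920, cosh=4.270670, sinh=4.151942; start (x,ẋ)=(-0.125000, -0.283200) → end (x,ẋ)=(0.100028, 1.194458)
phase 2: p=0.1451, T=0.467, ωT=1.489730, cosh=2.330666, sinh=2.105232; start (x,ẋ)=(0.100028, 1.194458) → end (x,ẋ)=(0.828332, 2.481193)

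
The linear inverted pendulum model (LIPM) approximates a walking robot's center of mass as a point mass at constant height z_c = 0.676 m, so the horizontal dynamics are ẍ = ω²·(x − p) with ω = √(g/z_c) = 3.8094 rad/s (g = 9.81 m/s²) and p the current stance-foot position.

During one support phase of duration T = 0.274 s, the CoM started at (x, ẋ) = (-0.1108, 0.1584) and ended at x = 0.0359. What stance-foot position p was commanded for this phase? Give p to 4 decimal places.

ωT = 3.8094·0.274 = 1.043776; cosh(ωT) = 1.596021, sinh(ωT) = 1.243898
x(T) = p + (x₀−p)·cosh(ωT) + (ẋ₀/ω)·sinh(ωT) ⇒ p·(1 − cosh) = x(T) − x₀·cosh − (ẋ₀/ω)·sinh
numerator   = 0.0359 − (-0.1108)·1.596021 − (0.1584/3.8094)·1.243898 = 0.161016
denominator = 1 − 1.596021 = -0.596021
p = 0.161016 / -0.596021 = -0.2702

p = -0.2702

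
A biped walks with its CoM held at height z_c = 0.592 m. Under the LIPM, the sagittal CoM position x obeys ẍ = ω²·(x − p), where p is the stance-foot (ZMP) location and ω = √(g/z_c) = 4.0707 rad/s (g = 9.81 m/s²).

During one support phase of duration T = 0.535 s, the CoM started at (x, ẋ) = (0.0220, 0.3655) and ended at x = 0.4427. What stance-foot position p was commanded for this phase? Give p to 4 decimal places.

p = 0.0135

ωT = 4.0707·0.535 = 2.177825; cosh(ωT) = 4.470185, sinh(ωT) = 4.356897
x(T) = p + (x₀−p)·cosh(ωT) + (ẋ₀/ω)·sinh(ωT) ⇒ p·(1 − cosh) = x(T) − x₀·cosh − (ẋ₀/ω)·sinh
numerator   = 0.4427 − (0.0220)·4.470185 − (0.3655/4.0707)·4.356897 = -0.046841
denominator = 1 − 4.470185 = -3.470185
p = -0.046841 / -3.470185 = 0.0135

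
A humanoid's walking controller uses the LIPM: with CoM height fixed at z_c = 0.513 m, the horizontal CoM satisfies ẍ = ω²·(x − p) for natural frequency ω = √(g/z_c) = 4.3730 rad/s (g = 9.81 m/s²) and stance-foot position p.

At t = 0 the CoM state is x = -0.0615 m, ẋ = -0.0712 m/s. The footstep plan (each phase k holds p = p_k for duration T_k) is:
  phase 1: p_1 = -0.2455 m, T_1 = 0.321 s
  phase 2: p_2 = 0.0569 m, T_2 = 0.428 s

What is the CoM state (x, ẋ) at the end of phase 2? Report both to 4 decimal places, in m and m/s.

x = 1.2731, ẋ = 5.4889

phase 1: p=-0.2455, T=0.321, ωT=1.403733, cosh=2.158022, sinh=1.912344; start (x,ẋ)=(-0.061500, -0.071200) → end (x,ẋ)=(0.120440, 1.385082)
phase 2: p=0.0569, T=0.428, ωT=1.871644, cosh=3.326421, sinh=3.172551; start (x,ẋ)=(0.120440, 1.385082) → end (x,ẋ)=(1.273118, 5.488890)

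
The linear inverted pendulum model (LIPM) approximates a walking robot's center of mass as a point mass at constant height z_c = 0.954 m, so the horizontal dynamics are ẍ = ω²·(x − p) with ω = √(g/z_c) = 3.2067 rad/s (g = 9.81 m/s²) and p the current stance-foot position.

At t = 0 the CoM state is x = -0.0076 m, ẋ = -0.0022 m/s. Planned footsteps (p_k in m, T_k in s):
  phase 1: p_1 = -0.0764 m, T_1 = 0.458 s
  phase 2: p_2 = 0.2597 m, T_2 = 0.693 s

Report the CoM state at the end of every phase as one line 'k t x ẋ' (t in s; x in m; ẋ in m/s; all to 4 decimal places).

phase 1: p=-0.0764, T=0.458, ωT=1.468669, cosh=2.286840, sinh=2.056608; start (x,ẋ)=(-0.007600, -0.002200) → end (x,ẋ)=(0.079524, 0.448700)
phase 2: p=0.2597, T=0.693, ωT=2.222243, cosh=4.668186, sinh=4.559821; start (x,ẋ)=(0.079524, 0.448700) → end (x,ẋ)=(0.056639, -0.539920)

1 0.4580 0.0795 0.4487
2 1.1510 0.0566 -0.5399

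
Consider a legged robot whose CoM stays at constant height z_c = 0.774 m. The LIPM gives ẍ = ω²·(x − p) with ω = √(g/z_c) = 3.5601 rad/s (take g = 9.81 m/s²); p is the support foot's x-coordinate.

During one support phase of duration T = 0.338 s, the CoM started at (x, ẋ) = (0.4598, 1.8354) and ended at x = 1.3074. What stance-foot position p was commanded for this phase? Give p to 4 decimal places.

ωT = 3.5601·0.338 = 1.203314; cosh(ωT) = 1.815668, sinh(ωT) = 1.515470
x(T) = p + (x₀−p)·cosh(ωT) + (ẋ₀/ω)·sinh(ωT) ⇒ p·(1 − cosh) = x(T) − x₀·cosh − (ẋ₀/ω)·sinh
numerator   = 1.3074 − (0.4598)·1.815668 − (1.8354/3.5601)·1.515470 = -0.308740
denominator = 1 − 1.815668 = -0.815668
p = -0.308740 / -0.815668 = 0.3785

p = 0.3785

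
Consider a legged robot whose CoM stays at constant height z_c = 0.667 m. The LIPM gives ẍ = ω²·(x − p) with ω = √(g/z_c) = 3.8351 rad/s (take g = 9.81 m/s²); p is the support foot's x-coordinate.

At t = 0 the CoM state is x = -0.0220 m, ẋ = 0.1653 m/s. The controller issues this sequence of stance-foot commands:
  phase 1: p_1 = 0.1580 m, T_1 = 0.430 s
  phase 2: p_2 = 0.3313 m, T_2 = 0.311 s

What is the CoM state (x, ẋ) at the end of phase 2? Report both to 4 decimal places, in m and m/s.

x = -1.1608, ẋ = -5.4707

phase 1: p=0.1580, T=0.430, ωT=1.649093, cosh=2.697242, sinh=2.505018; start (x,ẋ)=(-0.022000, 0.165300) → end (x,ẋ)=(-0.219533, -1.283405)
phase 2: p=0.3313, T=0.311, ωT=1.192716, cosh=1.799709, sinh=1.496313; start (x,ẋ)=(-0.219533, -1.283405) → end (x,ẋ)=(-1.160775, -5.470712)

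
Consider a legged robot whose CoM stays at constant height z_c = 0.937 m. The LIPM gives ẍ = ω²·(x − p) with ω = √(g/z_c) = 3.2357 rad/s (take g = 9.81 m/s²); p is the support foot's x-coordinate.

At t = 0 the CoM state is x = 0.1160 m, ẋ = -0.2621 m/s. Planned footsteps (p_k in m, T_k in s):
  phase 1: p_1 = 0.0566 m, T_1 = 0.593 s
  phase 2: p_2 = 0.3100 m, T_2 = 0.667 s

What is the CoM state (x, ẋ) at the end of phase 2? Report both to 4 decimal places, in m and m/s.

x = -1.4370, ẋ = -5.5659

phase 1: p=0.0566, T=0.593, ωT=1.918770, cosh=3.479681, sinh=3.332894; start (x,ẋ)=(0.116000, -0.262100) → end (x,ẋ)=(-0.006680, -0.271440)
phase 2: p=0.3100, T=0.667, ωT=2.158212, cosh=4.385589, sinh=4.270058; start (x,ẋ)=(-0.006680, -0.271440) → end (x,ẋ)=(-1.437040, -5.565873)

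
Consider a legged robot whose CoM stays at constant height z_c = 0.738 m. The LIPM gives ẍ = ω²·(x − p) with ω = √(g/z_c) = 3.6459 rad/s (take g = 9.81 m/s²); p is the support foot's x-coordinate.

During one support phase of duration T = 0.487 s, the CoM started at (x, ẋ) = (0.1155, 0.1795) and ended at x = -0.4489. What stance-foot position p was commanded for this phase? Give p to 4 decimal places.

ωT = 3.6459·0.487 = 1.775553; cosh(ωT) = 3.036468, sinh(ωT) = 2.867078
x(T) = p + (x₀−p)·cosh(ωT) + (ẋ₀/ω)·sinh(ωT) ⇒ p·(1 − cosh) = x(T) − x₀·cosh − (ẋ₀/ω)·sinh
numerator   = -0.4489 − (0.1155)·3.036468 − (0.1795/3.6459)·2.867078 = -0.940768
denominator = 1 − 3.036468 = -2.036468
p = -0.940768 / -2.036468 = 0.4620

p = 0.4620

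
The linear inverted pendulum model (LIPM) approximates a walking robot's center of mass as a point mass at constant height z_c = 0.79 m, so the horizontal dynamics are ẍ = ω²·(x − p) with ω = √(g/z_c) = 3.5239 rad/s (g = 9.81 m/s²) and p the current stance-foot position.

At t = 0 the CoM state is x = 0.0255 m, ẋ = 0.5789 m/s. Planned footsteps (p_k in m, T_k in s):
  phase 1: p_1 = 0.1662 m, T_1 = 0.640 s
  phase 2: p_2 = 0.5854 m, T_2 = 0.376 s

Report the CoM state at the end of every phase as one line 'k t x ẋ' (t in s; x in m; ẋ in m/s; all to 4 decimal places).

phase 1: p=0.1662, T=0.640, ωT=2.255296, cosh=4.821479, sinh=4.716637; start (x,ẋ)=(0.025500, 0.578900) → end (x,ẋ)=(0.262659, 0.452586)
phase 2: p=0.5854, T=0.376, ωT=1.324986, cosh=2.013970, sinh=1.748164; start (x,ẋ)=(0.262659, 0.452586) → end (x,ẋ)=(0.159931, -1.076707)

1 0.6400 0.2627 0.4526
2 1.0160 0.1599 -1.0767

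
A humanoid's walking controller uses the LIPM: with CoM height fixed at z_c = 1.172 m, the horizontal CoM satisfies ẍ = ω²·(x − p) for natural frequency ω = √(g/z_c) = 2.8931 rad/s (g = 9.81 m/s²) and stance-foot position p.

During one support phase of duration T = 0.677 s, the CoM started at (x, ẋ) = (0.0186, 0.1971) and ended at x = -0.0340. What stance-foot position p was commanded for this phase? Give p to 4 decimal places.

ωT = 2.8931·0.677 = 1.958629; cosh(ωT) = 3.615325, sinh(ωT) = 3.474273
x(T) = p + (x₀−p)·cosh(ωT) + (ẋ₀/ω)·sinh(ωT) ⇒ p·(1 − cosh) = x(T) − x₀·cosh − (ẋ₀/ω)·sinh
numerator   = -0.0340 − (0.0186)·3.615325 − (0.1971/2.8931)·3.474273 = -0.337939
denominator = 1 − 3.615325 = -2.615325
p = -0.337939 / -2.615325 = 0.1292

p = 0.1292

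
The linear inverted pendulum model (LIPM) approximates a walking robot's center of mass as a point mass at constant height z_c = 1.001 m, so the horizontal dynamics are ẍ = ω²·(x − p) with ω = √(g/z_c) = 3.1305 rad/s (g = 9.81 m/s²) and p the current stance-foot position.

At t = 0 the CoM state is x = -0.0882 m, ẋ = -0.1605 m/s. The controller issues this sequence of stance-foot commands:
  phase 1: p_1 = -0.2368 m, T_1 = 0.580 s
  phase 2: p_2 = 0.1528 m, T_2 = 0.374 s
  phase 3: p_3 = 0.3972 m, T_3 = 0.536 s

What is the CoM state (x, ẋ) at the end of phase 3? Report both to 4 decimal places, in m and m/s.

x = 1.5099, ẋ = 3.6910

phase 1: p=-0.2368, T=0.580, ωT=1.815690, cosh=3.154020, sinh=2.991295; start (x,ẋ)=(-0.088200, -0.160500) → end (x,ẋ)=(0.078524, 0.885307)
phase 2: p=0.1528, T=0.374, ωT=1.170807, cosh=1.767355, sinh=1.457239; start (x,ẋ)=(0.078524, 0.885307) → end (x,ẋ)=(0.433637, 1.225815)
phase 3: p=0.3972, T=0.536, ωT=1.677948, cosh=2.770657, sinh=2.583900; start (x,ẋ)=(0.433637, 1.225815) → end (x,ẋ)=(1.509935, 3.691045)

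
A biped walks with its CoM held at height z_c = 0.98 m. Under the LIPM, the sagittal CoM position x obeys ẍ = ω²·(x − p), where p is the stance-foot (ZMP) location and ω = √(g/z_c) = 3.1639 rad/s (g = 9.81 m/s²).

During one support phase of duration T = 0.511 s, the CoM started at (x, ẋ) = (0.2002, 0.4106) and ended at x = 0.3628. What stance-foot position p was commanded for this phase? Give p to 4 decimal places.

p = 0.2938

ωT = 3.1639·0.511 = 1.616753; cosh(ωT) = 2.617626, sinh(ωT) = 2.419083
x(T) = p + (x₀−p)·cosh(ωT) + (ẋ₀/ω)·sinh(ωT) ⇒ p·(1 − cosh) = x(T) − x₀·cosh − (ẋ₀/ω)·sinh
numerator   = 0.3628 − (0.2002)·2.617626 − (0.4106/3.1639)·2.419083 = -0.475189
denominator = 1 − 2.617626 = -1.617626
p = -0.475189 / -1.617626 = 0.2938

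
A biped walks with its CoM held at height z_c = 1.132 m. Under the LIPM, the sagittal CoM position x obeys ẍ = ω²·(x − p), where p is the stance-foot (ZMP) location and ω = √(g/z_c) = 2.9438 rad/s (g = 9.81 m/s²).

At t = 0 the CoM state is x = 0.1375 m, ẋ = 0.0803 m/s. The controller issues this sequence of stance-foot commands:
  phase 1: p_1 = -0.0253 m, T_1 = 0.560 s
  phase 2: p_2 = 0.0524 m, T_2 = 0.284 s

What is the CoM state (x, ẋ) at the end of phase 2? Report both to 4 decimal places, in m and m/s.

phase 1: p=-0.0253, T=0.560, ωT=1.648528, cosh=2.695827, sinh=2.503494; start (x,ẋ)=(0.137500, 0.080300) → end (x,ẋ)=(0.481870, 1.416276)
phase 2: p=0.0524, T=0.284, ωT=0.836039, cosh=1.370317, sinh=0.936893; start (x,ẋ)=(0.481870, 1.416276) → end (x,ẋ)=(1.091654, 3.125237)

x = 1.0917, ẋ = 3.1252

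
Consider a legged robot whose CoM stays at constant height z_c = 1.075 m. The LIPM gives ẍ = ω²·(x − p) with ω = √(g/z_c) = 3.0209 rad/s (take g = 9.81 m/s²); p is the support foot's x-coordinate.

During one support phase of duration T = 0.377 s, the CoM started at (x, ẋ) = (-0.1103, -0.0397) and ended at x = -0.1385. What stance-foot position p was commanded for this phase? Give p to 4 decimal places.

p = -0.0967

ωT = 3.0209·0.377 = 1.138879; cosh(ωT) = 1.721722, sinh(ωT) = 1.401544
x(T) = p + (x₀−p)·cosh(ωT) + (ẋ₀/ω)·sinh(ωT) ⇒ p·(1 − cosh) = x(T) − x₀·cosh − (ẋ₀/ω)·sinh
numerator   = -0.1385 − (-0.1103)·1.721722 − (-0.0397/3.0209)·1.401544 = 0.069825
denominator = 1 − 1.721722 = -0.721722
p = 0.069825 / -0.721722 = -0.0967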